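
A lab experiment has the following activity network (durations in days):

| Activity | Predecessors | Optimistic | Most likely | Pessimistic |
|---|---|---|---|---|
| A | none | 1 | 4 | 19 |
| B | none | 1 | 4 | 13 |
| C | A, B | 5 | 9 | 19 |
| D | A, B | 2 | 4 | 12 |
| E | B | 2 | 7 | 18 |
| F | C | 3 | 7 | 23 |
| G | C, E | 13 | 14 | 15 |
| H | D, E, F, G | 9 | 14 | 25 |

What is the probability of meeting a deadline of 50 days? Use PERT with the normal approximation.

te_A = (1 + 4·4 + 19)/6 = 36/6 = 6; σ²_A = ((19−1)/6)² = 9.000
te_B = (1 + 4·4 + 13)/6 = 30/6 = 5; σ²_B = ((13−1)/6)² = 4.000
te_C = (5 + 4·9 + 19)/6 = 60/6 = 10; σ²_C = ((19−5)/6)² = 5.444
te_D = (2 + 4·4 + 12)/6 = 30/6 = 5; σ²_D = ((12−2)/6)² = 2.778
te_E = (2 + 4·7 + 18)/6 = 48/6 = 8; σ²_E = ((18−2)/6)² = 7.111
te_F = (3 + 4·7 + 23)/6 = 54/6 = 9; σ²_F = ((23−3)/6)² = 11.111
te_G = (13 + 4·14 + 15)/6 = 84/6 = 14; σ²_G = ((15−13)/6)² = 0.111
te_H = (9 + 4·14 + 25)/6 = 90/6 = 15; σ²_H = ((25−9)/6)² = 7.111

Forward pass:
ES_A = 0; EF_A = 6
ES_B = 0; EF_B = 5
ES_C = max(EF_A=6, EF_B=5) = 6; EF_C = 6+10 = 16
ES_D = max(EF_A=6, EF_B=5) = 6; EF_D = 6+5 = 11
ES_E = 5; EF_E = 5+8 = 13
ES_F = 16; EF_F = 16+9 = 25
ES_G = max(EF_C=16, EF_E=13) = 16; EF_G = 16+14 = 30
ES_H = max(EF_D=11, EF_E=13, EF_F=25, EF_G=30) = 30; EF_H = 30+15 = 45
Expected project duration μ = 45 days. Critical path: A → C → G → H.

Variance along critical path = 9.000 + 5.444 + 0.111 + 7.111 = 21.667; σ = √21.667 = 4.655 days.
Z = (50 − 45) / 4.655 = 1.074
P(T ≤ 50) = Φ(1.074) ≈ 0.859

0.859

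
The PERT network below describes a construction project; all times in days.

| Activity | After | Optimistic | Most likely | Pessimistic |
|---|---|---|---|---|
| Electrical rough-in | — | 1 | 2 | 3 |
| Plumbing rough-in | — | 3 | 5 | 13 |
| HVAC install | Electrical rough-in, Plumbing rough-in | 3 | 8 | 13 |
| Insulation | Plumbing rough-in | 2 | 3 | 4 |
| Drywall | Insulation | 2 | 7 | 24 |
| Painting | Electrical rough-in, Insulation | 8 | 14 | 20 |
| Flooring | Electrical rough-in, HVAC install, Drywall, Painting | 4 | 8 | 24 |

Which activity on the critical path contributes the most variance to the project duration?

te_Electrical rough-in = (1 + 4·2 + 3)/6 = 12/6 = 2; σ²_Electrical rough-in = ((3−1)/6)² = 0.111
te_Plumbing rough-in = (3 + 4·5 + 13)/6 = 36/6 = 6; σ²_Plumbing rough-in = ((13−3)/6)² = 2.778
te_HVAC install = (3 + 4·8 + 13)/6 = 48/6 = 8; σ²_HVAC install = ((13−3)/6)² = 2.778
te_Insulation = (2 + 4·3 + 4)/6 = 18/6 = 3; σ²_Insulation = ((4−2)/6)² = 0.111
te_Drywall = (2 + 4·7 + 24)/6 = 54/6 = 9; σ²_Drywall = ((24−2)/6)² = 13.444
te_Painting = (8 + 4·14 + 20)/6 = 84/6 = 14; σ²_Painting = ((20−8)/6)² = 4.000
te_Flooring = (4 + 4·8 + 24)/6 = 60/6 = 10; σ²_Flooring = ((24−4)/6)² = 11.111

Forward pass:
ES_Electrical rough-in = 0; EF_Electrical rough-in = 2
ES_Plumbing rough-in = 0; EF_Plumbing rough-in = 6
ES_HVAC install = max(EF_Electrical rough-in=2, EF_Plumbing rough-in=6) = 6; EF_HVAC install = 6+8 = 14
ES_Insulation = 6; EF_Insulation = 6+3 = 9
ES_Drywall = 9; EF_Drywall = 9+9 = 18
ES_Painting = max(EF_Electrical rough-in=2, EF_Insulation=9) = 9; EF_Painting = 9+14 = 23
ES_Flooring = max(EF_Electrical rough-in=2, EF_HVAC install=14, EF_Drywall=18, EF_Painting=23) = 23; EF_Flooring = 23+10 = 33
Expected project duration μ = 33 days. Critical path: Plumbing rough-in → Insulation → Painting → Flooring.

Variances on critical path: σ²_Plumbing rough-in=2.778, σ²_Insulation=0.111, σ²_Painting=4.000, σ²_Flooring=11.111.
Largest is σ²_Flooring = 11.111.

Flooring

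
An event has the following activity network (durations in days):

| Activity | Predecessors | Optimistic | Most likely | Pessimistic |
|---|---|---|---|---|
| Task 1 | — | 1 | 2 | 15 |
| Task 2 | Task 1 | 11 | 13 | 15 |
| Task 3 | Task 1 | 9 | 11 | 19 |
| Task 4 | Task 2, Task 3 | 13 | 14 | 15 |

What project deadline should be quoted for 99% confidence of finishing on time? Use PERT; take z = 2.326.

te_Task 1 = (1 + 4·2 + 15)/6 = 24/6 = 4; σ²_Task 1 = ((15−1)/6)² = 5.444
te_Task 2 = (11 + 4·13 + 15)/6 = 78/6 = 13; σ²_Task 2 = ((15−11)/6)² = 0.444
te_Task 3 = (9 + 4·11 + 19)/6 = 72/6 = 12; σ²_Task 3 = ((19−9)/6)² = 2.778
te_Task 4 = (13 + 4·14 + 15)/6 = 84/6 = 14; σ²_Task 4 = ((15−13)/6)² = 0.111

Forward pass:
ES_Task 1 = 0; EF_Task 1 = 4
ES_Task 2 = 4; EF_Task 2 = 4+13 = 17
ES_Task 3 = 4; EF_Task 3 = 4+12 = 16
ES_Task 4 = max(EF_Task 2=17, EF_Task 3=16) = 17; EF_Task 4 = 17+14 = 31
Expected project duration μ = 31 days. Critical path: Task 1 → Task 2 → Task 4.

Variance along critical path = 5.444 + 0.444 + 0.111 = 6.000; σ = 2.449 days.
D = μ + z·σ = 31 + 2.326·2.449 = 36.7 days

36.7 days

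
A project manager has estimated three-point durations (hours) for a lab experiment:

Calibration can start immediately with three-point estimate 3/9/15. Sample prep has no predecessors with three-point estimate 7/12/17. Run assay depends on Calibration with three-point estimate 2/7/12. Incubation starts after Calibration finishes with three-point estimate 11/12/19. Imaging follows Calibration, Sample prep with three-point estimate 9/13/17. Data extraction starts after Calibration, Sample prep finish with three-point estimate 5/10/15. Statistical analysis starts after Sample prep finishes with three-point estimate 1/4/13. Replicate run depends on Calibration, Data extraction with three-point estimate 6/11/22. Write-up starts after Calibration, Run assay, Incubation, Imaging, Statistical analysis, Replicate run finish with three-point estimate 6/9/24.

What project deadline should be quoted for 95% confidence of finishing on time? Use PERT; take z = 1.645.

te_Calibration = (3 + 4·9 + 15)/6 = 54/6 = 9; σ²_Calibration = ((15−3)/6)² = 4.000
te_Sample prep = (7 + 4·12 + 17)/6 = 72/6 = 12; σ²_Sample prep = ((17−7)/6)² = 2.778
te_Run assay = (2 + 4·7 + 12)/6 = 42/6 = 7; σ²_Run assay = ((12−2)/6)² = 2.778
te_Incubation = (11 + 4·12 + 19)/6 = 78/6 = 13; σ²_Incubation = ((19−11)/6)² = 1.778
te_Imaging = (9 + 4·13 + 17)/6 = 78/6 = 13; σ²_Imaging = ((17−9)/6)² = 1.778
te_Data extraction = (5 + 4·10 + 15)/6 = 60/6 = 10; σ²_Data extraction = ((15−5)/6)² = 2.778
te_Statistical analysis = (1 + 4·4 + 13)/6 = 30/6 = 5; σ²_Statistical analysis = ((13−1)/6)² = 4.000
te_Replicate run = (6 + 4·11 + 22)/6 = 72/6 = 12; σ²_Replicate run = ((22−6)/6)² = 7.111
te_Write-up = (6 + 4·9 + 24)/6 = 66/6 = 11; σ²_Write-up = ((24−6)/6)² = 9.000

Forward pass:
ES_Calibration = 0; EF_Calibration = 9
ES_Sample prep = 0; EF_Sample prep = 12
ES_Run assay = 9; EF_Run assay = 9+7 = 16
ES_Incubation = 9; EF_Incubation = 9+13 = 22
ES_Imaging = max(EF_Calibration=9, EF_Sample prep=12) = 12; EF_Imaging = 12+13 = 25
ES_Data extraction = max(EF_Calibration=9, EF_Sample prep=12) = 12; EF_Data extraction = 12+10 = 22
ES_Statistical analysis = 12; EF_Statistical analysis = 12+5 = 17
ES_Replicate run = max(EF_Calibration=9, EF_Data extraction=22) = 22; EF_Replicate run = 22+12 = 34
ES_Write-up = max(EF_Calibration=9, EF_Run assay=16, EF_Incubation=22, EF_Imaging=25, EF_Statistical analysis=17, EF_Replicate run=34) = 34; EF_Write-up = 34+11 = 45
Expected project duration μ = 45 hours. Critical path: Sample prep → Data extraction → Replicate run → Write-up.

Variance along critical path = 2.778 + 2.778 + 7.111 + 9.000 = 21.667; σ = 4.655 hours.
D = μ + z·σ = 45 + 1.645·4.655 = 52.7 hours

52.7 hours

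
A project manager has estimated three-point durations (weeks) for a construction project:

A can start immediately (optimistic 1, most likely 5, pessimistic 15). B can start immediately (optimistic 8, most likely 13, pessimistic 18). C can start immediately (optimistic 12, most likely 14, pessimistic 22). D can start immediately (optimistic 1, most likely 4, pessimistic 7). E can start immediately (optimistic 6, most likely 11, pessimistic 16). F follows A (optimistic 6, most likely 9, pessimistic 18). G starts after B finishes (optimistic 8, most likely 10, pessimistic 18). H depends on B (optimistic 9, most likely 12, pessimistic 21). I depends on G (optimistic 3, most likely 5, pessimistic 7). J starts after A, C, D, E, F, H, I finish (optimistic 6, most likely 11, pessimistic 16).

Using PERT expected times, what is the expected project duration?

40 weeks

te_A = (1 + 4·5 + 15)/6 = 36/6 = 6
te_B = (8 + 4·13 + 18)/6 = 78/6 = 13
te_C = (12 + 4·14 + 22)/6 = 90/6 = 15
te_D = (1 + 4·4 + 7)/6 = 24/6 = 4
te_E = (6 + 4·11 + 16)/6 = 66/6 = 11
te_F = (6 + 4·9 + 18)/6 = 60/6 = 10
te_G = (8 + 4·10 + 18)/6 = 66/6 = 11
te_H = (9 + 4·12 + 21)/6 = 78/6 = 13
te_I = (3 + 4·5 + 7)/6 = 30/6 = 5
te_J = (6 + 4·11 + 16)/6 = 66/6 = 11

Forward pass:
ES_A = 0; EF_A = 6
ES_B = 0; EF_B = 13
ES_C = 0; EF_C = 15
ES_D = 0; EF_D = 4
ES_E = 0; EF_E = 11
ES_F = 6; EF_F = 6+10 = 16
ES_G = 13; EF_G = 13+11 = 24
ES_H = 13; EF_H = 13+13 = 26
ES_I = 24; EF_I = 24+5 = 29
ES_J = max(EF_A=6, EF_C=15, EF_D=4, EF_E=11, EF_F=16, EF_H=26, EF_I=29) = 29; EF_J = 29+11 = 40
Expected project duration μ = 40 weeks. Critical path: B → G → I → J.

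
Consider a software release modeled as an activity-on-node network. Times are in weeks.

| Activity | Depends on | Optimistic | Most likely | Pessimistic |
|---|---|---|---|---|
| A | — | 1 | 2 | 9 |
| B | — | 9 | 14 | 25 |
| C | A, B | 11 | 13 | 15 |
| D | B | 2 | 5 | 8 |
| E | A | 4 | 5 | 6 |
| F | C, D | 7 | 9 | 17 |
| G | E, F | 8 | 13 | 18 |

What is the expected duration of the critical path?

te_A = (1 + 4·2 + 9)/6 = 18/6 = 3
te_B = (9 + 4·14 + 25)/6 = 90/6 = 15
te_C = (11 + 4·13 + 15)/6 = 78/6 = 13
te_D = (2 + 4·5 + 8)/6 = 30/6 = 5
te_E = (4 + 4·5 + 6)/6 = 30/6 = 5
te_F = (7 + 4·9 + 17)/6 = 60/6 = 10
te_G = (8 + 4·13 + 18)/6 = 78/6 = 13

Forward pass:
ES_A = 0; EF_A = 3
ES_B = 0; EF_B = 15
ES_C = max(EF_A=3, EF_B=15) = 15; EF_C = 15+13 = 28
ES_D = 15; EF_D = 15+5 = 20
ES_E = 3; EF_E = 3+5 = 8
ES_F = max(EF_C=28, EF_D=20) = 28; EF_F = 28+10 = 38
ES_G = max(EF_E=8, EF_F=38) = 38; EF_G = 38+13 = 51
Expected project duration μ = 51 weeks. Critical path: B → C → F → G.

51 weeks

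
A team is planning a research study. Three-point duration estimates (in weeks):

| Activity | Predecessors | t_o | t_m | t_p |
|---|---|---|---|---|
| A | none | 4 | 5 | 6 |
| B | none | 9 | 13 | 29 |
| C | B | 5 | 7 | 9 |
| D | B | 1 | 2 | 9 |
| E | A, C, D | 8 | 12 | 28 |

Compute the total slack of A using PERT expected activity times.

te_A = (4 + 4·5 + 6)/6 = 30/6 = 5
te_B = (9 + 4·13 + 29)/6 = 90/6 = 15
te_C = (5 + 4·7 + 9)/6 = 42/6 = 7
te_D = (1 + 4·2 + 9)/6 = 18/6 = 3
te_E = (8 + 4·12 + 28)/6 = 84/6 = 14

Forward pass:
ES_A = 0; EF_A = 5
ES_B = 0; EF_B = 15
ES_C = 15; EF_C = 15+7 = 22
ES_D = 15; EF_D = 15+3 = 18
ES_E = max(EF_A=5, EF_C=22, EF_D=18) = 22; EF_E = 22+14 = 36
Expected project duration μ = 36 weeks. Critical path: B → C → E.

Backward pass:
LF_E = 36; LS_E = 36−14 = 22
LF_D = LS_E = 22; LS_D = 22−3 = 19
LF_C = LS_E = 22; LS_C = 22−7 = 15
LF_B = min(LS_C=15, LS_D=19) = 15; LS_B = 15−15 = 0
LF_A = LS_E = 22; LS_A = 22−5 = 17
Slack_A = LS_A − ES_A = 17 − 0 = 17

17 weeks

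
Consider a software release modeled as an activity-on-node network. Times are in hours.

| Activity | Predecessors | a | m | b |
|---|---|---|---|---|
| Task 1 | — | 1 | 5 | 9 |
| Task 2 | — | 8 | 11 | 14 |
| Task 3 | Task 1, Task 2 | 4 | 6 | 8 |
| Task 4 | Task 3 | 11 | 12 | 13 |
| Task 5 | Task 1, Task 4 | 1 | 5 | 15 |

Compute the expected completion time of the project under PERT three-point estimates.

te_Task 1 = (1 + 4·5 + 9)/6 = 30/6 = 5
te_Task 2 = (8 + 4·11 + 14)/6 = 66/6 = 11
te_Task 3 = (4 + 4·6 + 8)/6 = 36/6 = 6
te_Task 4 = (11 + 4·12 + 13)/6 = 72/6 = 12
te_Task 5 = (1 + 4·5 + 15)/6 = 36/6 = 6

Forward pass:
ES_Task 1 = 0; EF_Task 1 = 5
ES_Task 2 = 0; EF_Task 2 = 11
ES_Task 3 = max(EF_Task 1=5, EF_Task 2=11) = 11; EF_Task 3 = 11+6 = 17
ES_Task 4 = 17; EF_Task 4 = 17+12 = 29
ES_Task 5 = max(EF_Task 1=5, EF_Task 4=29) = 29; EF_Task 5 = 29+6 = 35
Expected project duration μ = 35 hours. Critical path: Task 2 → Task 3 → Task 4 → Task 5.

35 hours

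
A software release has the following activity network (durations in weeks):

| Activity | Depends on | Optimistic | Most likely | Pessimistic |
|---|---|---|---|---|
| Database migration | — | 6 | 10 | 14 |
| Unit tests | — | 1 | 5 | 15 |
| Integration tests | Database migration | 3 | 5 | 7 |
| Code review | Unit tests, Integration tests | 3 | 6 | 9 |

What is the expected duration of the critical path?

21 weeks

te_Database migration = (6 + 4·10 + 14)/6 = 60/6 = 10
te_Unit tests = (1 + 4·5 + 15)/6 = 36/6 = 6
te_Integration tests = (3 + 4·5 + 7)/6 = 30/6 = 5
te_Code review = (3 + 4·6 + 9)/6 = 36/6 = 6

Forward pass:
ES_Database migration = 0; EF_Database migration = 10
ES_Unit tests = 0; EF_Unit tests = 6
ES_Integration tests = 10; EF_Integration tests = 10+5 = 15
ES_Code review = max(EF_Unit tests=6, EF_Integration tests=15) = 15; EF_Code review = 15+6 = 21
Expected project duration μ = 21 weeks. Critical path: Database migration → Integration tests → Code review.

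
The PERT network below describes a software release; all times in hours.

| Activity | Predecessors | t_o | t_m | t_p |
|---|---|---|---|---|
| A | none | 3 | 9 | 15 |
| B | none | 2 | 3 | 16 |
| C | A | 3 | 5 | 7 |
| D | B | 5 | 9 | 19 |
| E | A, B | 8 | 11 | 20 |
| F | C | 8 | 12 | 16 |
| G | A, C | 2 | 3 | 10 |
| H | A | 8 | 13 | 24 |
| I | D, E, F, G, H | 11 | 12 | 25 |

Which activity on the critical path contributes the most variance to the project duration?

I

te_A = (3 + 4·9 + 15)/6 = 54/6 = 9; σ²_A = ((15−3)/6)² = 4.000
te_B = (2 + 4·3 + 16)/6 = 30/6 = 5; σ²_B = ((16−2)/6)² = 5.444
te_C = (3 + 4·5 + 7)/6 = 30/6 = 5; σ²_C = ((7−3)/6)² = 0.444
te_D = (5 + 4·9 + 19)/6 = 60/6 = 10; σ²_D = ((19−5)/6)² = 5.444
te_E = (8 + 4·11 + 20)/6 = 72/6 = 12; σ²_E = ((20−8)/6)² = 4.000
te_F = (8 + 4·12 + 16)/6 = 72/6 = 12; σ²_F = ((16−8)/6)² = 1.778
te_G = (2 + 4·3 + 10)/6 = 24/6 = 4; σ²_G = ((10−2)/6)² = 1.778
te_H = (8 + 4·13 + 24)/6 = 84/6 = 14; σ²_H = ((24−8)/6)² = 7.111
te_I = (11 + 4·12 + 25)/6 = 84/6 = 14; σ²_I = ((25−11)/6)² = 5.444

Forward pass:
ES_A = 0; EF_A = 9
ES_B = 0; EF_B = 5
ES_C = 9; EF_C = 9+5 = 14
ES_D = 5; EF_D = 5+10 = 15
ES_E = max(EF_A=9, EF_B=5) = 9; EF_E = 9+12 = 21
ES_F = 14; EF_F = 14+12 = 26
ES_G = max(EF_A=9, EF_C=14) = 14; EF_G = 14+4 = 18
ES_H = 9; EF_H = 9+14 = 23
ES_I = max(EF_D=15, EF_E=21, EF_F=26, EF_G=18, EF_H=23) = 26; EF_I = 26+14 = 40
Expected project duration μ = 40 hours. Critical path: A → C → F → I.

Variances on critical path: σ²_A=4.000, σ²_C=0.444, σ²_F=1.778, σ²_I=5.444.
Largest is σ²_I = 5.444.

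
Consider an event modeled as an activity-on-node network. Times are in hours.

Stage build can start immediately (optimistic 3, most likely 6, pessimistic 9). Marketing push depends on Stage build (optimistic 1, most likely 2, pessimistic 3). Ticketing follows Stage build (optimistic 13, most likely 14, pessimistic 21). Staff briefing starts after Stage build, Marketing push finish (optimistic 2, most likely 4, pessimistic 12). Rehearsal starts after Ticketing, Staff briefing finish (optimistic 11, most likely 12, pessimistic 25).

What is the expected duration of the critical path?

35 hours

te_Stage build = (3 + 4·6 + 9)/6 = 36/6 = 6
te_Marketing push = (1 + 4·2 + 3)/6 = 12/6 = 2
te_Ticketing = (13 + 4·14 + 21)/6 = 90/6 = 15
te_Staff briefing = (2 + 4·4 + 12)/6 = 30/6 = 5
te_Rehearsal = (11 + 4·12 + 25)/6 = 84/6 = 14

Forward pass:
ES_Stage build = 0; EF_Stage build = 6
ES_Marketing push = 6; EF_Marketing push = 6+2 = 8
ES_Ticketing = 6; EF_Ticketing = 6+15 = 21
ES_Staff briefing = max(EF_Stage build=6, EF_Marketing push=8) = 8; EF_Staff briefing = 8+5 = 13
ES_Rehearsal = max(EF_Ticketing=21, EF_Staff briefing=13) = 21; EF_Rehearsal = 21+14 = 35
Expected project duration μ = 35 hours. Critical path: Stage build → Ticketing → Rehearsal.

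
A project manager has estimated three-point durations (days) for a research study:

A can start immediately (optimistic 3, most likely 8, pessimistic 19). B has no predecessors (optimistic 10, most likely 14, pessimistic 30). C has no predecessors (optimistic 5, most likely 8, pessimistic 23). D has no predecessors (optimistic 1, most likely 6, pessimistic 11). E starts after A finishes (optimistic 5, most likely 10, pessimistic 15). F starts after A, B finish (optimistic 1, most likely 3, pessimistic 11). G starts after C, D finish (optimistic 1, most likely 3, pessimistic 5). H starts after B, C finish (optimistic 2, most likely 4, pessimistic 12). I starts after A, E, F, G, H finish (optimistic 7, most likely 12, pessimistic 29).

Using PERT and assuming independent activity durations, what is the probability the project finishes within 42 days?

te_A = (3 + 4·8 + 19)/6 = 54/6 = 9; σ²_A = ((19−3)/6)² = 7.111
te_B = (10 + 4·14 + 30)/6 = 96/6 = 16; σ²_B = ((30−10)/6)² = 11.111
te_C = (5 + 4·8 + 23)/6 = 60/6 = 10; σ²_C = ((23−5)/6)² = 9.000
te_D = (1 + 4·6 + 11)/6 = 36/6 = 6; σ²_D = ((11−1)/6)² = 2.778
te_E = (5 + 4·10 + 15)/6 = 60/6 = 10; σ²_E = ((15−5)/6)² = 2.778
te_F = (1 + 4·3 + 11)/6 = 24/6 = 4; σ²_F = ((11−1)/6)² = 2.778
te_G = (1 + 4·3 + 5)/6 = 18/6 = 3; σ²_G = ((5−1)/6)² = 0.444
te_H = (2 + 4·4 + 12)/6 = 30/6 = 5; σ²_H = ((12−2)/6)² = 2.778
te_I = (7 + 4·12 + 29)/6 = 84/6 = 14; σ²_I = ((29−7)/6)² = 13.444

Forward pass:
ES_A = 0; EF_A = 9
ES_B = 0; EF_B = 16
ES_C = 0; EF_C = 10
ES_D = 0; EF_D = 6
ES_E = 9; EF_E = 9+10 = 19
ES_F = max(EF_A=9, EF_B=16) = 16; EF_F = 16+4 = 20
ES_G = max(EF_C=10, EF_D=6) = 10; EF_G = 10+3 = 13
ES_H = max(EF_B=16, EF_C=10) = 16; EF_H = 16+5 = 21
ES_I = max(EF_A=9, EF_E=19, EF_F=20, EF_G=13, EF_H=21) = 21; EF_I = 21+14 = 35
Expected project duration μ = 35 days. Critical path: B → H → I.

Variance along critical path = 11.111 + 2.778 + 13.444 = 27.333; σ = √27.333 = 5.228 days.
Z = (42 − 35) / 5.228 = 1.339
P(T ≤ 42) = Φ(1.339) ≈ 0.910

0.910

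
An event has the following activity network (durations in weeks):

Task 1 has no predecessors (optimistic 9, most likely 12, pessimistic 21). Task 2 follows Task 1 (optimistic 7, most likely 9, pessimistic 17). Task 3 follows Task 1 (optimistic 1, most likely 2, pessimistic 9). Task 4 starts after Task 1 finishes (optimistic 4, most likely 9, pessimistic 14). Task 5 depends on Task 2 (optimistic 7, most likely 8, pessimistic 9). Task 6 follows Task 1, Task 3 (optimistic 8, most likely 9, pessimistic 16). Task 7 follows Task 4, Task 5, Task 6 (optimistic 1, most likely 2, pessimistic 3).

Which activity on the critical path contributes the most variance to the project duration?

te_Task 1 = (9 + 4·12 + 21)/6 = 78/6 = 13; σ²_Task 1 = ((21−9)/6)² = 4.000
te_Task 2 = (7 + 4·9 + 17)/6 = 60/6 = 10; σ²_Task 2 = ((17−7)/6)² = 2.778
te_Task 3 = (1 + 4·2 + 9)/6 = 18/6 = 3; σ²_Task 3 = ((9−1)/6)² = 1.778
te_Task 4 = (4 + 4·9 + 14)/6 = 54/6 = 9; σ²_Task 4 = ((14−4)/6)² = 2.778
te_Task 5 = (7 + 4·8 + 9)/6 = 48/6 = 8; σ²_Task 5 = ((9−7)/6)² = 0.111
te_Task 6 = (8 + 4·9 + 16)/6 = 60/6 = 10; σ²_Task 6 = ((16−8)/6)² = 1.778
te_Task 7 = (1 + 4·2 + 3)/6 = 12/6 = 2; σ²_Task 7 = ((3−1)/6)² = 0.111

Forward pass:
ES_Task 1 = 0; EF_Task 1 = 13
ES_Task 2 = 13; EF_Task 2 = 13+10 = 23
ES_Task 3 = 13; EF_Task 3 = 13+3 = 16
ES_Task 4 = 13; EF_Task 4 = 13+9 = 22
ES_Task 5 = 23; EF_Task 5 = 23+8 = 31
ES_Task 6 = max(EF_Task 1=13, EF_Task 3=16) = 16; EF_Task 6 = 16+10 = 26
ES_Task 7 = max(EF_Task 4=22, EF_Task 5=31, EF_Task 6=26) = 31; EF_Task 7 = 31+2 = 33
Expected project duration μ = 33 weeks. Critical path: Task 1 → Task 2 → Task 5 → Task 7.

Variances on critical path: σ²_Task 1=4.000, σ²_Task 2=2.778, σ²_Task 5=0.111, σ²_Task 7=0.111.
Largest is σ²_Task 1 = 4.000.

Task 1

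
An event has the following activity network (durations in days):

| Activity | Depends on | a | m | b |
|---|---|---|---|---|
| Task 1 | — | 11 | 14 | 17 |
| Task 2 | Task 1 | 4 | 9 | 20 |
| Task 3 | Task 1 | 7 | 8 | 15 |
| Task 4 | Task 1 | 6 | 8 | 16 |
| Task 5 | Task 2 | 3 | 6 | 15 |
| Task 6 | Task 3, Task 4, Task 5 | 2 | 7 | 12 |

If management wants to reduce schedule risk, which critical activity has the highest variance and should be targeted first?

Task 2

te_Task 1 = (11 + 4·14 + 17)/6 = 84/6 = 14; σ²_Task 1 = ((17−11)/6)² = 1.000
te_Task 2 = (4 + 4·9 + 20)/6 = 60/6 = 10; σ²_Task 2 = ((20−4)/6)² = 7.111
te_Task 3 = (7 + 4·8 + 15)/6 = 54/6 = 9; σ²_Task 3 = ((15−7)/6)² = 1.778
te_Task 4 = (6 + 4·8 + 16)/6 = 54/6 = 9; σ²_Task 4 = ((16−6)/6)² = 2.778
te_Task 5 = (3 + 4·6 + 15)/6 = 42/6 = 7; σ²_Task 5 = ((15−3)/6)² = 4.000
te_Task 6 = (2 + 4·7 + 12)/6 = 42/6 = 7; σ²_Task 6 = ((12−2)/6)² = 2.778

Forward pass:
ES_Task 1 = 0; EF_Task 1 = 14
ES_Task 2 = 14; EF_Task 2 = 14+10 = 24
ES_Task 3 = 14; EF_Task 3 = 14+9 = 23
ES_Task 4 = 14; EF_Task 4 = 14+9 = 23
ES_Task 5 = 24; EF_Task 5 = 24+7 = 31
ES_Task 6 = max(EF_Task 3=23, EF_Task 4=23, EF_Task 5=31) = 31; EF_Task 6 = 31+7 = 38
Expected project duration μ = 38 days. Critical path: Task 1 → Task 2 → Task 5 → Task 6.

Variances on critical path: σ²_Task 1=1.000, σ²_Task 2=7.111, σ²_Task 5=4.000, σ²_Task 6=2.778.
Largest is σ²_Task 2 = 7.111.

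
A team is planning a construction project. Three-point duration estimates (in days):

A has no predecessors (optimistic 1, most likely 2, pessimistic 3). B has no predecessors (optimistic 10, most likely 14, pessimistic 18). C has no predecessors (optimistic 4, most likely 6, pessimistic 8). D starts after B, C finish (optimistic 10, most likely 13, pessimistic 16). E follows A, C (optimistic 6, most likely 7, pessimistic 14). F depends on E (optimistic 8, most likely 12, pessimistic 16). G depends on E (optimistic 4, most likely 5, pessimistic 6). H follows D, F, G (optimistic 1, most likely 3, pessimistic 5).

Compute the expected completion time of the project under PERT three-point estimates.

te_A = (1 + 4·2 + 3)/6 = 12/6 = 2
te_B = (10 + 4·14 + 18)/6 = 84/6 = 14
te_C = (4 + 4·6 + 8)/6 = 36/6 = 6
te_D = (10 + 4·13 + 16)/6 = 78/6 = 13
te_E = (6 + 4·7 + 14)/6 = 48/6 = 8
te_F = (8 + 4·12 + 16)/6 = 72/6 = 12
te_G = (4 + 4·5 + 6)/6 = 30/6 = 5
te_H = (1 + 4·3 + 5)/6 = 18/6 = 3

Forward pass:
ES_A = 0; EF_A = 2
ES_B = 0; EF_B = 14
ES_C = 0; EF_C = 6
ES_D = max(EF_B=14, EF_C=6) = 14; EF_D = 14+13 = 27
ES_E = max(EF_A=2, EF_C=6) = 6; EF_E = 6+8 = 14
ES_F = 14; EF_F = 14+12 = 26
ES_G = 14; EF_G = 14+5 = 19
ES_H = max(EF_D=27, EF_F=26, EF_G=19) = 27; EF_H = 27+3 = 30
Expected project duration μ = 30 days. Critical path: B → D → H.

30 days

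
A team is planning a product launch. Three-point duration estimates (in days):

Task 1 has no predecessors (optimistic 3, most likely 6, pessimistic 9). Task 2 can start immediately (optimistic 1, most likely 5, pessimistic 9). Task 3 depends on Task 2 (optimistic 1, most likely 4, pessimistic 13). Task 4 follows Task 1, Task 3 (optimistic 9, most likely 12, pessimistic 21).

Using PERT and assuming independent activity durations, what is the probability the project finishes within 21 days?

te_Task 1 = (3 + 4·6 + 9)/6 = 36/6 = 6; σ²_Task 1 = ((9−3)/6)² = 1.000
te_Task 2 = (1 + 4·5 + 9)/6 = 30/6 = 5; σ²_Task 2 = ((9−1)/6)² = 1.778
te_Task 3 = (1 + 4·4 + 13)/6 = 30/6 = 5; σ²_Task 3 = ((13−1)/6)² = 4.000
te_Task 4 = (9 + 4·12 + 21)/6 = 78/6 = 13; σ²_Task 4 = ((21−9)/6)² = 4.000

Forward pass:
ES_Task 1 = 0; EF_Task 1 = 6
ES_Task 2 = 0; EF_Task 2 = 5
ES_Task 3 = 5; EF_Task 3 = 5+5 = 10
ES_Task 4 = max(EF_Task 1=6, EF_Task 3=10) = 10; EF_Task 4 = 10+13 = 23
Expected project duration μ = 23 days. Critical path: Task 2 → Task 3 → Task 4.

Variance along critical path = 1.778 + 4.000 + 4.000 = 9.778; σ = √9.778 = 3.127 days.
Z = (21 − 23) / 3.127 = -0.640
P(T ≤ 21) = Φ(-0.640) ≈ 0.261

0.261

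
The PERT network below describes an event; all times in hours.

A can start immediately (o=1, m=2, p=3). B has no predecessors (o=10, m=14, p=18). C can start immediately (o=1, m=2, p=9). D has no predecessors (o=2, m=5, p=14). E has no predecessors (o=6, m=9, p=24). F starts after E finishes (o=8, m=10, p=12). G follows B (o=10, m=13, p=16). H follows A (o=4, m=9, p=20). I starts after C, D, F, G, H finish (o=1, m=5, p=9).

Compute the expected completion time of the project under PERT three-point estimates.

32 hours

te_A = (1 + 4·2 + 3)/6 = 12/6 = 2
te_B = (10 + 4·14 + 18)/6 = 84/6 = 14
te_C = (1 + 4·2 + 9)/6 = 18/6 = 3
te_D = (2 + 4·5 + 14)/6 = 36/6 = 6
te_E = (6 + 4·9 + 24)/6 = 66/6 = 11
te_F = (8 + 4·10 + 12)/6 = 60/6 = 10
te_G = (10 + 4·13 + 16)/6 = 78/6 = 13
te_H = (4 + 4·9 + 20)/6 = 60/6 = 10
te_I = (1 + 4·5 + 9)/6 = 30/6 = 5

Forward pass:
ES_A = 0; EF_A = 2
ES_B = 0; EF_B = 14
ES_C = 0; EF_C = 3
ES_D = 0; EF_D = 6
ES_E = 0; EF_E = 11
ES_F = 11; EF_F = 11+10 = 21
ES_G = 14; EF_G = 14+13 = 27
ES_H = 2; EF_H = 2+10 = 12
ES_I = max(EF_C=3, EF_D=6, EF_F=21, EF_G=27, EF_H=12) = 27; EF_I = 27+5 = 32
Expected project duration μ = 32 hours. Critical path: B → G → I.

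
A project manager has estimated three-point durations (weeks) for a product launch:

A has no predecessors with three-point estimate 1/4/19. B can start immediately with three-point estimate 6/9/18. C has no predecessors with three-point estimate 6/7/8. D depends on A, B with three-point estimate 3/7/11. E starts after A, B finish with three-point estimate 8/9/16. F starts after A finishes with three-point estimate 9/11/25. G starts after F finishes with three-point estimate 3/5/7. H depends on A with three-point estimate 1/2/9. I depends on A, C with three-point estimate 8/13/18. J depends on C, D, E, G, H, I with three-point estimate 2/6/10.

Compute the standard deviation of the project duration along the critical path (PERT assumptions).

4.28 weeks

te_A = (1 + 4·4 + 19)/6 = 36/6 = 6; σ²_A = ((19−1)/6)² = 9.000
te_B = (6 + 4·9 + 18)/6 = 60/6 = 10; σ²_B = ((18−6)/6)² = 4.000
te_C = (6 + 4·7 + 8)/6 = 42/6 = 7; σ²_C = ((8−6)/6)² = 0.111
te_D = (3 + 4·7 + 11)/6 = 42/6 = 7; σ²_D = ((11−3)/6)² = 1.778
te_E = (8 + 4·9 + 16)/6 = 60/6 = 10; σ²_E = ((16−8)/6)² = 1.778
te_F = (9 + 4·11 + 25)/6 = 78/6 = 13; σ²_F = ((25−9)/6)² = 7.111
te_G = (3 + 4·5 + 7)/6 = 30/6 = 5; σ²_G = ((7−3)/6)² = 0.444
te_H = (1 + 4·2 + 9)/6 = 18/6 = 3; σ²_H = ((9−1)/6)² = 1.778
te_I = (8 + 4·13 + 18)/6 = 78/6 = 13; σ²_I = ((18−8)/6)² = 2.778
te_J = (2 + 4·6 + 10)/6 = 36/6 = 6; σ²_J = ((10−2)/6)² = 1.778

Forward pass:
ES_A = 0; EF_A = 6
ES_B = 0; EF_B = 10
ES_C = 0; EF_C = 7
ES_D = max(EF_A=6, EF_B=10) = 10; EF_D = 10+7 = 17
ES_E = max(EF_A=6, EF_B=10) = 10; EF_E = 10+10 = 20
ES_F = 6; EF_F = 6+13 = 19
ES_G = 19; EF_G = 19+5 = 24
ES_H = 6; EF_H = 6+3 = 9
ES_I = max(EF_A=6, EF_C=7) = 7; EF_I = 7+13 = 20
ES_J = max(EF_C=7, EF_D=17, EF_E=20, EF_G=24, EF_H=9, EF_I=20) = 24; EF_J = 24+6 = 30
Expected project duration μ = 30 weeks. Critical path: A → F → G → J.

Variance along critical path = 9.000 + 7.111 + 0.444 + 1.778 = 18.333
σ = √18.333 = 4.282 weeks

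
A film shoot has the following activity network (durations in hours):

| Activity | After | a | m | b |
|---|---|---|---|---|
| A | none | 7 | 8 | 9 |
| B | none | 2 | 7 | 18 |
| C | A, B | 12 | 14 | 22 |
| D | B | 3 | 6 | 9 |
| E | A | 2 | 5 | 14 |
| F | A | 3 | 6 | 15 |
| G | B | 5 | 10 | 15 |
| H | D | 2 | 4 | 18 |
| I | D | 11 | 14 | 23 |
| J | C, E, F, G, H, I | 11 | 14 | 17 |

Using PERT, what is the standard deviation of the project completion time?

te_A = (7 + 4·8 + 9)/6 = 48/6 = 8; σ²_A = ((9−7)/6)² = 0.111
te_B = (2 + 4·7 + 18)/6 = 48/6 = 8; σ²_B = ((18−2)/6)² = 7.111
te_C = (12 + 4·14 + 22)/6 = 90/6 = 15; σ²_C = ((22−12)/6)² = 2.778
te_D = (3 + 4·6 + 9)/6 = 36/6 = 6; σ²_D = ((9−3)/6)² = 1.000
te_E = (2 + 4·5 + 14)/6 = 36/6 = 6; σ²_E = ((14−2)/6)² = 4.000
te_F = (3 + 4·6 + 15)/6 = 42/6 = 7; σ²_F = ((15−3)/6)² = 4.000
te_G = (5 + 4·10 + 15)/6 = 60/6 = 10; σ²_G = ((15−5)/6)² = 2.778
te_H = (2 + 4·4 + 18)/6 = 36/6 = 6; σ²_H = ((18−2)/6)² = 7.111
te_I = (11 + 4·14 + 23)/6 = 90/6 = 15; σ²_I = ((23−11)/6)² = 4.000
te_J = (11 + 4·14 + 17)/6 = 84/6 = 14; σ²_J = ((17−11)/6)² = 1.000

Forward pass:
ES_A = 0; EF_A = 8
ES_B = 0; EF_B = 8
ES_C = max(EF_A=8, EF_B=8) = 8; EF_C = 8+15 = 23
ES_D = 8; EF_D = 8+6 = 14
ES_E = 8; EF_E = 8+6 = 14
ES_F = 8; EF_F = 8+7 = 15
ES_G = 8; EF_G = 8+10 = 18
ES_H = 14; EF_H = 14+6 = 20
ES_I = 14; EF_I = 14+15 = 29
ES_J = max(EF_C=23, EF_E=14, EF_F=15, EF_G=18, EF_H=20, EF_I=29) = 29; EF_J = 29+14 = 43
Expected project duration μ = 43 hours. Critical path: B → D → I → J.

Variance along critical path = 7.111 + 1.000 + 4.000 + 1.000 = 13.111
σ = √13.111 = 3.621 hours

3.62 hours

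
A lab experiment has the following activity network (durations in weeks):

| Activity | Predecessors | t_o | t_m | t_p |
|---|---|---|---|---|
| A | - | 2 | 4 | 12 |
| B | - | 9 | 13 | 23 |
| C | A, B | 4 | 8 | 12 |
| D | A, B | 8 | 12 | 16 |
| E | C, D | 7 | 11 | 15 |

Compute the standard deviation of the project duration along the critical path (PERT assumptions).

te_A = (2 + 4·4 + 12)/6 = 30/6 = 5; σ²_A = ((12−2)/6)² = 2.778
te_B = (9 + 4·13 + 23)/6 = 84/6 = 14; σ²_B = ((23−9)/6)² = 5.444
te_C = (4 + 4·8 + 12)/6 = 48/6 = 8; σ²_C = ((12−4)/6)² = 1.778
te_D = (8 + 4·12 + 16)/6 = 72/6 = 12; σ²_D = ((16−8)/6)² = 1.778
te_E = (7 + 4·11 + 15)/6 = 66/6 = 11; σ²_E = ((15−7)/6)² = 1.778

Forward pass:
ES_A = 0; EF_A = 5
ES_B = 0; EF_B = 14
ES_C = max(EF_A=5, EF_B=14) = 14; EF_C = 14+8 = 22
ES_D = max(EF_A=5, EF_B=14) = 14; EF_D = 14+12 = 26
ES_E = max(EF_C=22, EF_D=26) = 26; EF_E = 26+11 = 37
Expected project duration μ = 37 weeks. Critical path: B → D → E.

Variance along critical path = 5.444 + 1.778 + 1.778 = 9.000
σ = √9.000 = 3.000 weeks

3.00 weeks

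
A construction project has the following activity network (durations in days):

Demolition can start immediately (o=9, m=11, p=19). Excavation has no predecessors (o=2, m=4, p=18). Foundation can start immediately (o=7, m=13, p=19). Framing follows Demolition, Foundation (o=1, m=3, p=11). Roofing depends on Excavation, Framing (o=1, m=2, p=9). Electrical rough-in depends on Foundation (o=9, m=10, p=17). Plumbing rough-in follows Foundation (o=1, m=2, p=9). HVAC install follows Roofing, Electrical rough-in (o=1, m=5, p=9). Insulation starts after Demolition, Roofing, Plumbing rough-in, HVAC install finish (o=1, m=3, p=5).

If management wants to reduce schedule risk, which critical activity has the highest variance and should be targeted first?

Foundation

te_Demolition = (9 + 4·11 + 19)/6 = 72/6 = 12; σ²_Demolition = ((19−9)/6)² = 2.778
te_Excavation = (2 + 4·4 + 18)/6 = 36/6 = 6; σ²_Excavation = ((18−2)/6)² = 7.111
te_Foundation = (7 + 4·13 + 19)/6 = 78/6 = 13; σ²_Foundation = ((19−7)/6)² = 4.000
te_Framing = (1 + 4·3 + 11)/6 = 24/6 = 4; σ²_Framing = ((11−1)/6)² = 2.778
te_Roofing = (1 + 4·2 + 9)/6 = 18/6 = 3; σ²_Roofing = ((9−1)/6)² = 1.778
te_Electrical rough-in = (9 + 4·10 + 17)/6 = 66/6 = 11; σ²_Electrical rough-in = ((17−9)/6)² = 1.778
te_Plumbing rough-in = (1 + 4·2 + 9)/6 = 18/6 = 3; σ²_Plumbing rough-in = ((9−1)/6)² = 1.778
te_HVAC install = (1 + 4·5 + 9)/6 = 30/6 = 5; σ²_HVAC install = ((9−1)/6)² = 1.778
te_Insulation = (1 + 4·3 + 5)/6 = 18/6 = 3; σ²_Insulation = ((5−1)/6)² = 0.444

Forward pass:
ES_Demolition = 0; EF_Demolition = 12
ES_Excavation = 0; EF_Excavation = 6
ES_Foundation = 0; EF_Foundation = 13
ES_Framing = max(EF_Demolition=12, EF_Foundation=13) = 13; EF_Framing = 13+4 = 17
ES_Roofing = max(EF_Excavation=6, EF_Framing=17) = 17; EF_Roofing = 17+3 = 20
ES_Electrical rough-in = 13; EF_Electrical rough-in = 13+11 = 24
ES_Plumbing rough-in = 13; EF_Plumbing rough-in = 13+3 = 16
ES_HVAC install = max(EF_Roofing=20, EF_Electrical rough-in=24) = 24; EF_HVAC install = 24+5 = 29
ES_Insulation = max(EF_Demolition=12, EF_Roofing=20, EF_Plumbing rough-in=16, EF_HVAC install=29) = 29; EF_Insulation = 29+3 = 32
Expected project duration μ = 32 days. Critical path: Foundation → Electrical rough-in → HVAC install → Insulation.

Variances on critical path: σ²_Foundation=4.000, σ²_Electrical rough-in=1.778, σ²_HVAC install=1.778, σ²_Insulation=0.444.
Largest is σ²_Foundation = 4.000.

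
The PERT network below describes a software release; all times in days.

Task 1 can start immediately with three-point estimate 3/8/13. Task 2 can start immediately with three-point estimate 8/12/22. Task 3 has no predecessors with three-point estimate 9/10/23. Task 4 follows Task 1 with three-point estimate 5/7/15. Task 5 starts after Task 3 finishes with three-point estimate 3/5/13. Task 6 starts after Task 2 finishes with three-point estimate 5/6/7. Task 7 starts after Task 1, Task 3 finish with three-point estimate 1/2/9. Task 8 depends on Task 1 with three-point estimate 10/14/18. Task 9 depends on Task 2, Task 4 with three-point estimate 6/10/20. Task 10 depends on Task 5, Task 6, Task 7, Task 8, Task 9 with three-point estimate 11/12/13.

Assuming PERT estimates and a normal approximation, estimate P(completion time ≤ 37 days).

0.274

te_Task 1 = (3 + 4·8 + 13)/6 = 48/6 = 8; σ²_Task 1 = ((13−3)/6)² = 2.778
te_Task 2 = (8 + 4·12 + 22)/6 = 78/6 = 13; σ²_Task 2 = ((22−8)/6)² = 5.444
te_Task 3 = (9 + 4·10 + 23)/6 = 72/6 = 12; σ²_Task 3 = ((23−9)/6)² = 5.444
te_Task 4 = (5 + 4·7 + 15)/6 = 48/6 = 8; σ²_Task 4 = ((15−5)/6)² = 2.778
te_Task 5 = (3 + 4·5 + 13)/6 = 36/6 = 6; σ²_Task 5 = ((13−3)/6)² = 2.778
te_Task 6 = (5 + 4·6 + 7)/6 = 36/6 = 6; σ²_Task 6 = ((7−5)/6)² = 0.111
te_Task 7 = (1 + 4·2 + 9)/6 = 18/6 = 3; σ²_Task 7 = ((9−1)/6)² = 1.778
te_Task 8 = (10 + 4·14 + 18)/6 = 84/6 = 14; σ²_Task 8 = ((18−10)/6)² = 1.778
te_Task 9 = (6 + 4·10 + 20)/6 = 66/6 = 11; σ²_Task 9 = ((20−6)/6)² = 5.444
te_Task 10 = (11 + 4·12 + 13)/6 = 72/6 = 12; σ²_Task 10 = ((13−11)/6)² = 0.111

Forward pass:
ES_Task 1 = 0; EF_Task 1 = 8
ES_Task 2 = 0; EF_Task 2 = 13
ES_Task 3 = 0; EF_Task 3 = 12
ES_Task 4 = 8; EF_Task 4 = 8+8 = 16
ES_Task 5 = 12; EF_Task 5 = 12+6 = 18
ES_Task 6 = 13; EF_Task 6 = 13+6 = 19
ES_Task 7 = max(EF_Task 1=8, EF_Task 3=12) = 12; EF_Task 7 = 12+3 = 15
ES_Task 8 = 8; EF_Task 8 = 8+14 = 22
ES_Task 9 = max(EF_Task 2=13, EF_Task 4=16) = 16; EF_Task 9 = 16+11 = 27
ES_Task 10 = max(EF_Task 5=18, EF_Task 6=19, EF_Task 7=15, EF_Task 8=22, EF_Task 9=27) = 27; EF_Task 10 = 27+12 = 39
Expected project duration μ = 39 days. Critical path: Task 1 → Task 4 → Task 9 → Task 10.

Variance along critical path = 2.778 + 2.778 + 5.444 + 0.111 = 11.111; σ = √11.111 = 3.333 days.
Z = (37 − 39) / 3.333 = -0.600
P(T ≤ 37) = Φ(-0.600) ≈ 0.274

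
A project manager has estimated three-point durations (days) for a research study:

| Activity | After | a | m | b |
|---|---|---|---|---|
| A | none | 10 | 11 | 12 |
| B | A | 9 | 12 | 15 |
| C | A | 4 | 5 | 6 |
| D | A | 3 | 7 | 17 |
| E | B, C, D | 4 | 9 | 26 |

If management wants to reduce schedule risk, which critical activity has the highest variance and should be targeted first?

E

te_A = (10 + 4·11 + 12)/6 = 66/6 = 11; σ²_A = ((12−10)/6)² = 0.111
te_B = (9 + 4·12 + 15)/6 = 72/6 = 12; σ²_B = ((15−9)/6)² = 1.000
te_C = (4 + 4·5 + 6)/6 = 30/6 = 5; σ²_C = ((6−4)/6)² = 0.111
te_D = (3 + 4·7 + 17)/6 = 48/6 = 8; σ²_D = ((17−3)/6)² = 5.444
te_E = (4 + 4·9 + 26)/6 = 66/6 = 11; σ²_E = ((26−4)/6)² = 13.444

Forward pass:
ES_A = 0; EF_A = 11
ES_B = 11; EF_B = 11+12 = 23
ES_C = 11; EF_C = 11+5 = 16
ES_D = 11; EF_D = 11+8 = 19
ES_E = max(EF_B=23, EF_C=16, EF_D=19) = 23; EF_E = 23+11 = 34
Expected project duration μ = 34 days. Critical path: A → B → E.

Variances on critical path: σ²_A=0.111, σ²_B=1.000, σ²_E=13.444.
Largest is σ²_E = 13.444.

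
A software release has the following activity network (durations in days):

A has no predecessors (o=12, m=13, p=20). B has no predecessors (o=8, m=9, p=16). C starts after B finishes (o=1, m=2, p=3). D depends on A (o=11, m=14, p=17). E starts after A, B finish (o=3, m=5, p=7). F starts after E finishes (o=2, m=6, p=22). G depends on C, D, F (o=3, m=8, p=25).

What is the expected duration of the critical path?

te_A = (12 + 4·13 + 20)/6 = 84/6 = 14
te_B = (8 + 4·9 + 16)/6 = 60/6 = 10
te_C = (1 + 4·2 + 3)/6 = 12/6 = 2
te_D = (11 + 4·14 + 17)/6 = 84/6 = 14
te_E = (3 + 4·5 + 7)/6 = 30/6 = 5
te_F = (2 + 4·6 + 22)/6 = 48/6 = 8
te_G = (3 + 4·8 + 25)/6 = 60/6 = 10

Forward pass:
ES_A = 0; EF_A = 14
ES_B = 0; EF_B = 10
ES_C = 10; EF_C = 10+2 = 12
ES_D = 14; EF_D = 14+14 = 28
ES_E = max(EF_A=14, EF_B=10) = 14; EF_E = 14+5 = 19
ES_F = 19; EF_F = 19+8 = 27
ES_G = max(EF_C=12, EF_D=28, EF_F=27) = 28; EF_G = 28+10 = 38
Expected project duration μ = 38 days. Critical path: A → D → G.

38 days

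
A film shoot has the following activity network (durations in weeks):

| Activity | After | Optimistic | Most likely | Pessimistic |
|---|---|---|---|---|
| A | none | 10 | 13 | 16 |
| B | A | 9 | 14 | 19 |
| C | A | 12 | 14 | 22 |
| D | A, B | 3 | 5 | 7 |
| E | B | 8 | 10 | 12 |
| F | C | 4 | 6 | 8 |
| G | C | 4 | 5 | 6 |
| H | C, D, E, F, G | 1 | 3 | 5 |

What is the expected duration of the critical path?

40 weeks

te_A = (10 + 4·13 + 16)/6 = 78/6 = 13
te_B = (9 + 4·14 + 19)/6 = 84/6 = 14
te_C = (12 + 4·14 + 22)/6 = 90/6 = 15
te_D = (3 + 4·5 + 7)/6 = 30/6 = 5
te_E = (8 + 4·10 + 12)/6 = 60/6 = 10
te_F = (4 + 4·6 + 8)/6 = 36/6 = 6
te_G = (4 + 4·5 + 6)/6 = 30/6 = 5
te_H = (1 + 4·3 + 5)/6 = 18/6 = 3

Forward pass:
ES_A = 0; EF_A = 13
ES_B = 13; EF_B = 13+14 = 27
ES_C = 13; EF_C = 13+15 = 28
ES_D = max(EF_A=13, EF_B=27) = 27; EF_D = 27+5 = 32
ES_E = 27; EF_E = 27+10 = 37
ES_F = 28; EF_F = 28+6 = 34
ES_G = 28; EF_G = 28+5 = 33
ES_H = max(EF_C=28, EF_D=32, EF_E=37, EF_F=34, EF_G=33) = 37; EF_H = 37+3 = 40
Expected project duration μ = 40 weeks. Critical path: A → B → E → H.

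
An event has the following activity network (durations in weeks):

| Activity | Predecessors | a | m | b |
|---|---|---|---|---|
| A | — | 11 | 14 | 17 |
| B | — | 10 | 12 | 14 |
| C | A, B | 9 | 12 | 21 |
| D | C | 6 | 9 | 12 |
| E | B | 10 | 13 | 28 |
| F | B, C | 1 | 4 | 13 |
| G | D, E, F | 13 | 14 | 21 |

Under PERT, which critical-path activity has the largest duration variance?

C

te_A = (11 + 4·14 + 17)/6 = 84/6 = 14; σ²_A = ((17−11)/6)² = 1.000
te_B = (10 + 4·12 + 14)/6 = 72/6 = 12; σ²_B = ((14−10)/6)² = 0.444
te_C = (9 + 4·12 + 21)/6 = 78/6 = 13; σ²_C = ((21−9)/6)² = 4.000
te_D = (6 + 4·9 + 12)/6 = 54/6 = 9; σ²_D = ((12−6)/6)² = 1.000
te_E = (10 + 4·13 + 28)/6 = 90/6 = 15; σ²_E = ((28−10)/6)² = 9.000
te_F = (1 + 4·4 + 13)/6 = 30/6 = 5; σ²_F = ((13−1)/6)² = 4.000
te_G = (13 + 4·14 + 21)/6 = 90/6 = 15; σ²_G = ((21−13)/6)² = 1.778

Forward pass:
ES_A = 0; EF_A = 14
ES_B = 0; EF_B = 12
ES_C = max(EF_A=14, EF_B=12) = 14; EF_C = 14+13 = 27
ES_D = 27; EF_D = 27+9 = 36
ES_E = 12; EF_E = 12+15 = 27
ES_F = max(EF_B=12, EF_C=27) = 27; EF_F = 27+5 = 32
ES_G = max(EF_D=36, EF_E=27, EF_F=32) = 36; EF_G = 36+15 = 51
Expected project duration μ = 51 weeks. Critical path: A → C → D → G.

Variances on critical path: σ²_A=1.000, σ²_C=4.000, σ²_D=1.000, σ²_G=1.778.
Largest is σ²_C = 4.000.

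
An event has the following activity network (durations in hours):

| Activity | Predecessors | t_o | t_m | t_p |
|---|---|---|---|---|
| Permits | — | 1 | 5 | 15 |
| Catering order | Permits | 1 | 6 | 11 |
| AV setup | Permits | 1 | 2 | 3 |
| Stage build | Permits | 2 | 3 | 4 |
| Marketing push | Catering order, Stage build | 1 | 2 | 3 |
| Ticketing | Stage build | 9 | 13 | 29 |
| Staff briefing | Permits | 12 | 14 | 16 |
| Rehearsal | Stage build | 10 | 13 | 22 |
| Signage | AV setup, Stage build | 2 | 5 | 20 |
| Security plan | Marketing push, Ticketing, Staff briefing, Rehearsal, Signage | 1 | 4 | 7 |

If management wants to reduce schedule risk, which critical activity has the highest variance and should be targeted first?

te_Permits = (1 + 4·5 + 15)/6 = 36/6 = 6; σ²_Permits = ((15−1)/6)² = 5.444
te_Catering order = (1 + 4·6 + 11)/6 = 36/6 = 6; σ²_Catering order = ((11−1)/6)² = 2.778
te_AV setup = (1 + 4·2 + 3)/6 = 12/6 = 2; σ²_AV setup = ((3−1)/6)² = 0.111
te_Stage build = (2 + 4·3 + 4)/6 = 18/6 = 3; σ²_Stage build = ((4−2)/6)² = 0.111
te_Marketing push = (1 + 4·2 + 3)/6 = 12/6 = 2; σ²_Marketing push = ((3−1)/6)² = 0.111
te_Ticketing = (9 + 4·13 + 29)/6 = 90/6 = 15; σ²_Ticketing = ((29−9)/6)² = 11.111
te_Staff briefing = (12 + 4·14 + 16)/6 = 84/6 = 14; σ²_Staff briefing = ((16−12)/6)² = 0.444
te_Rehearsal = (10 + 4·13 + 22)/6 = 84/6 = 14; σ²_Rehearsal = ((22−10)/6)² = 4.000
te_Signage = (2 + 4·5 + 20)/6 = 42/6 = 7; σ²_Signage = ((20−2)/6)² = 9.000
te_Security plan = (1 + 4·4 + 7)/6 = 24/6 = 4; σ²_Security plan = ((7−1)/6)² = 1.000

Forward pass:
ES_Permits = 0; EF_Permits = 6
ES_Catering order = 6; EF_Catering order = 6+6 = 12
ES_AV setup = 6; EF_AV setup = 6+2 = 8
ES_Stage build = 6; EF_Stage build = 6+3 = 9
ES_Marketing push = max(EF_Catering order=12, EF_Stage build=9) = 12; EF_Marketing push = 12+2 = 14
ES_Ticketing = 9; EF_Ticketing = 9+15 = 24
ES_Staff briefing = 6; EF_Staff briefing = 6+14 = 20
ES_Rehearsal = 9; EF_Rehearsal = 9+14 = 23
ES_Signage = max(EF_AV setup=8, EF_Stage build=9) = 9; EF_Signage = 9+7 = 16
ES_Security plan = max(EF_Marketing push=14, EF_Ticketing=24, EF_Staff briefing=20, EF_Rehearsal=23, EF_Signage=16) = 24; EF_Security plan = 24+4 = 28
Expected project duration μ = 28 hours. Critical path: Permits → Stage build → Ticketing → Security plan.

Variances on critical path: σ²_Permits=5.444, σ²_Stage build=0.111, σ²_Ticketing=11.111, σ²_Security plan=1.000.
Largest is σ²_Ticketing = 11.111.

Ticketing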